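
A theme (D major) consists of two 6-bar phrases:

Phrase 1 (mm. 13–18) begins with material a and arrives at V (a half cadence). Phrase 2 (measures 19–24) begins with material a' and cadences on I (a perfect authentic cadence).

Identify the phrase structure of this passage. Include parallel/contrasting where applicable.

Phrase 1 ends with a half cadence (weaker) and phrase 2 with a perfect authentic cadence (stronger): antecedent + consequent = a period.
The two phrases open with the same material (a / a'), so the period is parallel.

parallel period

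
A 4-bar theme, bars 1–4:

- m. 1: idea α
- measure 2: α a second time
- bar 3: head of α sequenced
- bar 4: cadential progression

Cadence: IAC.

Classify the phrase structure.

Basic idea (bar 1) + its repetition (m. 2) form the presentation; fragmentation and cadence (measures 3-4) form the continuation — the 4-bar whole is a sentence.

sentence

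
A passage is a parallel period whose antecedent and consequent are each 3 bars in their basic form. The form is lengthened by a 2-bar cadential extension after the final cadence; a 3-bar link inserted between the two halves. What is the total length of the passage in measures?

Basic parallel period: 3 + 3 = 6 bars.
6 (basic form) + 2 (cadential extension) + 3 (link) = 11.

11 measures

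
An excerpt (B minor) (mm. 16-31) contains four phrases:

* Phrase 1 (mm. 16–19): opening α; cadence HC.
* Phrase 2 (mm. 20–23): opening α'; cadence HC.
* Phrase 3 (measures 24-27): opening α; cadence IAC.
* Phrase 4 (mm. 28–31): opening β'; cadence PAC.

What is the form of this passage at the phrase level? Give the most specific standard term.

parallel double period

Four phrases in two halves: the first half (measures 16–23) ends with a half cadence, the second (measures 24-31) with a perfect authentic cadence — a large antecedent–consequent pair, i.e. a double period.
Phrase 3 begins with the same material as phrase 1, making it parallel.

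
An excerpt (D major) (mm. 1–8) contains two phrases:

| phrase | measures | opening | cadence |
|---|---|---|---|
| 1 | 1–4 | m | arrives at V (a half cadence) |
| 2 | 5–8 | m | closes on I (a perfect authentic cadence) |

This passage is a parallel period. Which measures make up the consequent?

The antecedent is the phrase ending with the weaker cadence (half cadence, phrase 1) and the consequent the one ending more conclusively (perfect authentic cadence, phrase 2); the consequent is mm. 5-8.

measures 5–8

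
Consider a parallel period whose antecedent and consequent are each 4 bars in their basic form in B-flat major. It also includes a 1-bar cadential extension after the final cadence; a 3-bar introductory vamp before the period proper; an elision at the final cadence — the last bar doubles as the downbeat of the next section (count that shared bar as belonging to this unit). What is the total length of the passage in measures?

Basic parallel period: 4 + 4 = 8 bars.
8 (basic form) + 1 (cadential extension) + 3 (introduction) = 12.
The elision shares a bar with the next section but does not change this unit's count.

12 measures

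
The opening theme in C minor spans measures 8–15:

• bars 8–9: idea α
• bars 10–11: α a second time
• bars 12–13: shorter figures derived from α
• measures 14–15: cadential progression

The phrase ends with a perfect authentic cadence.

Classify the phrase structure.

Basic idea (mm. 8–9) + its repetition (measures 10-11) form the presentation; fragmentation and cadence (mm. 12-15) form the continuation — the 8-bar whole is a sentence.

sentence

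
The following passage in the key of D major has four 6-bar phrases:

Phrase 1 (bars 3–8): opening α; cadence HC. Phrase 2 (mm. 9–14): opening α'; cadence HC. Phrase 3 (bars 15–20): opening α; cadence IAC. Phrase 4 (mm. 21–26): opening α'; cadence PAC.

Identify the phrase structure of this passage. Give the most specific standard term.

Four phrases in two halves: the first half (bars 3–14) ends with a half cadence, the second (mm. 15–26) with a perfect authentic cadence — a large antecedent–consequent pair, i.e. a double period.
Phrase 3 begins with the same material as phrase 1, making it parallel.

parallel double period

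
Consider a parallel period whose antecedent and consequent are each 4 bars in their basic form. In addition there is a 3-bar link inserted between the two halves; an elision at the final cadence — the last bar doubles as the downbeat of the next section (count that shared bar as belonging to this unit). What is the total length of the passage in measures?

11 measures

Basic parallel period: 4 + 4 = 8 bars.
8 (basic form) + 3 (link) = 11.
The elision shares a bar with the next section but does not change this unit's count.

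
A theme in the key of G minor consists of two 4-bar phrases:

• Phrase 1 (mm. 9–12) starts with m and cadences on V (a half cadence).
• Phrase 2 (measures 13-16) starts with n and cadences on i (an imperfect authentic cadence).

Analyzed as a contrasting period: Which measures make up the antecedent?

The antecedent is the phrase ending with the weaker cadence (half cadence, phrase 1) and the consequent the one ending more conclusively (imperfect authentic cadence, phrase 2); the antecedent is mm. 9-12.

measures 9–12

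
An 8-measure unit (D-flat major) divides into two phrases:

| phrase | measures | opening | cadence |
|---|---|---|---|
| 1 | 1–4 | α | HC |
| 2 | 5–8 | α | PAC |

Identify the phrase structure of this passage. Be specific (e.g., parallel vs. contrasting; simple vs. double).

parallel period

Phrase 1 ends with a half cadence (weaker) and phrase 2 with a perfect authentic cadence (stronger): antecedent + consequent = a period.
The two phrases open with the same material (α / α), so the period is parallel.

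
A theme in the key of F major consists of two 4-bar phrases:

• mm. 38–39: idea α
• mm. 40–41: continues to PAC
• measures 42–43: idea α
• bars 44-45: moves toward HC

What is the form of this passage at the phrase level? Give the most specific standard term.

phrase group

The second phrase closes with a half cadence, which is not stronger than the first phrase's perfect authentic cadence; without a weak→strong cadential pair there is no antecedent–consequent relationship, so this is a phrase group rather than a period.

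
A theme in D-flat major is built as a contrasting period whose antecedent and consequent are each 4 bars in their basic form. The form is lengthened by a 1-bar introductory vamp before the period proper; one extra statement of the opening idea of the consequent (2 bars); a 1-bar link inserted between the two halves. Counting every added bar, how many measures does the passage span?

12 measures

Basic contrasting period: 4 + 4 = 8 bars.
8 (basic form) + 1 (introduction) + 2 (extra statement) + 1 (link) = 12.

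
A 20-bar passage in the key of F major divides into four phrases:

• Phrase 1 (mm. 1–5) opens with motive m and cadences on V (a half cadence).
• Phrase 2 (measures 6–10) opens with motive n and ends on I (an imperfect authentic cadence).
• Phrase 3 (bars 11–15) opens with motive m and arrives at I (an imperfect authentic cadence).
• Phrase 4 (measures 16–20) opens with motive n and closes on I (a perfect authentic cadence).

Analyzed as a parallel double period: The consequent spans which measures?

measures 11–20

In a double period the four phrases pair into a large antecedent (phrases 1–2, ending imperfect authentic cadence) and a large consequent (phrases 3–4, ending perfect authentic cadence). The consequent spans bars 11-20.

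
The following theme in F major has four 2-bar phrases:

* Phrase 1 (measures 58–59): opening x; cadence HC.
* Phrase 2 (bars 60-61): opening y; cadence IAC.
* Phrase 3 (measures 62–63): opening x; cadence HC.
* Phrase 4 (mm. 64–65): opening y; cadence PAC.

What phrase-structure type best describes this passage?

Four phrases in two halves: the first half (mm. 58-61) ends with an imperfect authentic cadence, the second (mm. 62–65) with a perfect authentic cadence — a large antecedent–consequent pair, i.e. a double period.
Phrase 3 begins with the same material as phrase 1, making it parallel.

parallel double period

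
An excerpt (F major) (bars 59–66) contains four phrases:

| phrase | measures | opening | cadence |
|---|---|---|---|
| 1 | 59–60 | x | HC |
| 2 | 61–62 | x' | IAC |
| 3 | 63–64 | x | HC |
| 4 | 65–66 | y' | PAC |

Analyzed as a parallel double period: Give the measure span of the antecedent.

measures 59–62

In a double period the four phrases pair into a large antecedent (phrases 1–2, ending imperfect authentic cadence) and a large consequent (phrases 3–4, ending perfect authentic cadence). The antecedent spans bars 59-62.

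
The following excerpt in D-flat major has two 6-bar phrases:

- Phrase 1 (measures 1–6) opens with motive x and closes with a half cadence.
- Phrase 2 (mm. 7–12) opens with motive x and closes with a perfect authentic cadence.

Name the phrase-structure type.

parallel period

Phrase 1 ends with a half cadence (weaker) and phrase 2 with a perfect authentic cadence (stronger): antecedent + consequent = a period.
The two phrases open with the same material (x / x), so the period is parallel.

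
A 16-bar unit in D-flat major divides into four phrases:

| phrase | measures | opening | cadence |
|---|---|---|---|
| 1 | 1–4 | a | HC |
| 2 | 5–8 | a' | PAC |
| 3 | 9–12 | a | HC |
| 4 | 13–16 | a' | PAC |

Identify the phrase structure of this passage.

repeated period

The cadence pattern HC–PAC–HC–PAC is weak–strong twice, and phrases 3–4 restate phrases 1–2: a period heard twice, not a double period (which would end weakly at phrase 2).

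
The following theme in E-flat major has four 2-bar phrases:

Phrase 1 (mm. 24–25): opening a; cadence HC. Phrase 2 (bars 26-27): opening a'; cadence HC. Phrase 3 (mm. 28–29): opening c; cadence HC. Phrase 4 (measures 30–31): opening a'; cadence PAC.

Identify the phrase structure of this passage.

contrasting double period

Four phrases in two halves: the first half (mm. 24-27) ends with a half cadence, the second (mm. 28-31) with a perfect authentic cadence — a large antecedent–consequent pair, i.e. a double period.
Phrase 3 begins with different material from phrase 1, making it contrasting.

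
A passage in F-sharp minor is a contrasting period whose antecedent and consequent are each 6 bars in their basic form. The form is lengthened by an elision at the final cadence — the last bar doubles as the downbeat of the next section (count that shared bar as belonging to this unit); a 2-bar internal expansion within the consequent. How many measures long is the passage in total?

Basic contrasting period: 6 + 6 = 12 bars.
12 (basic form) + 2 (internal expansion) = 14.
The elision shares a bar with the next section but does not change this unit's count.

14 measures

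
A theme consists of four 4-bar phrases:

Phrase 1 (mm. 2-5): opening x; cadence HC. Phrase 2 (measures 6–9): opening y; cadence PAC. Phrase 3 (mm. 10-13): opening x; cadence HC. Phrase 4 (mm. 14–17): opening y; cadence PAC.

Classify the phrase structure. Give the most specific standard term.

repeated period

The cadence pattern HC–PAC–HC–PAC is weak–strong twice, and phrases 3–4 restate phrases 1–2: a period heard twice, not a double period (which would end weakly at phrase 2).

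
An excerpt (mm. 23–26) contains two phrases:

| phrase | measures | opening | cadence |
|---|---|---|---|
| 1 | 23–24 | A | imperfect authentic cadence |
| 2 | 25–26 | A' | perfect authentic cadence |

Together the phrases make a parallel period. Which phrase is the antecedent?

The phrase ending with the weaker cadence (imperfect authentic cadence) is the antecedent; the one ending more conclusively (perfect authentic cadence) is the consequent. The antecedent is phrase 1.

phrase 1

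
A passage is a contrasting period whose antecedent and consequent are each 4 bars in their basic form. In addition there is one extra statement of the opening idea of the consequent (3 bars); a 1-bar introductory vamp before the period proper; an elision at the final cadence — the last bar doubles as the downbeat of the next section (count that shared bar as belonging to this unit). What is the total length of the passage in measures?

Basic contrasting period: 4 + 4 = 8 bars.
8 (basic form) + 3 (extra statement) + 1 (introduction) = 12.
The elision shares a bar with the next section but does not change this unit's count.

12 measures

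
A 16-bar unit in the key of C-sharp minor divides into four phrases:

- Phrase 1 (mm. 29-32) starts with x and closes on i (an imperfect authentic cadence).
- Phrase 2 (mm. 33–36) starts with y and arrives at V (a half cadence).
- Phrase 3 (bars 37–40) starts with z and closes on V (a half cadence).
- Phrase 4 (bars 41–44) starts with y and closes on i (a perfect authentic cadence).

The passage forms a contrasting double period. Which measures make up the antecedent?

In a double period the first pair of phrases (ending half cadence) is the large antecedent and the second pair (ending perfect authentic cadence) is the large consequent; the antecedent is measures 29–36.

measures 29–36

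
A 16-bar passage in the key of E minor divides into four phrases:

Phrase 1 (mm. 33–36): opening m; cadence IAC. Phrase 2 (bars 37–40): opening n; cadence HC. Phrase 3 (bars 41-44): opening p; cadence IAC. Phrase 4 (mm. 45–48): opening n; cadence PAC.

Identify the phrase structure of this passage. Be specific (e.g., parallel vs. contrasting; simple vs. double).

Four phrases in two halves: the first half (mm. 33–40) ends with a half cadence, the second (measures 41–48) with a perfect authentic cadence — a large antecedent–consequent pair, i.e. a double period.
Phrase 3 begins with different material from phrase 1, making it contrasting.

contrasting double period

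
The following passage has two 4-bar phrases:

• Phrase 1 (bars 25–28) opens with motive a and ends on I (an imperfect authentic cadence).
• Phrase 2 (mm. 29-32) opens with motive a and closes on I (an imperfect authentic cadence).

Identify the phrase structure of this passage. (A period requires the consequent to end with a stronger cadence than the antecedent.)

Both phrases have the same opening (a) and the same cadence (imperfect authentic cadence): the second is a restatement, not a consequent, so this is a repeated phrase rather than a period.

repeated phrase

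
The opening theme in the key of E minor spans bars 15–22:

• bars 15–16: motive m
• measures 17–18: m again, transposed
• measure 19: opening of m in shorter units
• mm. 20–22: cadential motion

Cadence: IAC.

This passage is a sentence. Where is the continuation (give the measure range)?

After the presentation (mm. 15-18), the continuation covers the fragmentation through the cadence: mm. 19-22.

measures 19–22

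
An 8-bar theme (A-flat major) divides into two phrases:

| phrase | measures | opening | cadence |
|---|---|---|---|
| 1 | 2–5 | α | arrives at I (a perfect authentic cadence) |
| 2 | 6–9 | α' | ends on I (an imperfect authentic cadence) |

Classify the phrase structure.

phrase group

The second phrase closes with an imperfect authentic cadence, which is not stronger than the first phrase's perfect authentic cadence; without a weak→strong cadential pair there is no antecedent–consequent relationship, so this is a phrase group rather than a period.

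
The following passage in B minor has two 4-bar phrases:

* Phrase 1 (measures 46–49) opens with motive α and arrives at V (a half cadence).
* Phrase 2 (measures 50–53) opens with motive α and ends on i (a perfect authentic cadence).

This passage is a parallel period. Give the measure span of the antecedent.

The antecedent is the phrase ending with the weaker cadence (half cadence, phrase 1) and the consequent the one ending more conclusively (perfect authentic cadence, phrase 2); the antecedent is mm. 46–49.

measures 46–49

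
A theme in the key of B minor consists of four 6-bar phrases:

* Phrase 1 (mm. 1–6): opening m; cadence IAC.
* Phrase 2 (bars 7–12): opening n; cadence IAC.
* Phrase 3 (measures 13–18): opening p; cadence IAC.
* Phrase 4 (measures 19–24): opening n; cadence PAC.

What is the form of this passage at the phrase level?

contrasting double period

Four phrases in two halves: the first half (bars 1–12) ends with an imperfect authentic cadence, the second (measures 13–24) with a perfect authentic cadence — a large antecedent–consequent pair, i.e. a double period.
Phrase 3 begins with different material from phrase 1, making it contrasting.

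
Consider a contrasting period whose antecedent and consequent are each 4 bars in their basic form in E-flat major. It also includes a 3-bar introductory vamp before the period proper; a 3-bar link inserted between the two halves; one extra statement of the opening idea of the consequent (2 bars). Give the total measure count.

Basic contrasting period: 4 + 4 = 8 bars.
8 (basic form) + 3 (introduction) + 3 (link) + 2 (extra statement) = 16.

16 measures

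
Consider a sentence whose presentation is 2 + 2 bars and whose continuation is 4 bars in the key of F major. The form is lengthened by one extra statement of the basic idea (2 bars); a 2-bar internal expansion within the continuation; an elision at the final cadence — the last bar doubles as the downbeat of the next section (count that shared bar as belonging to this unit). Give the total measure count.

Basic sentence: 2 + 2 + 4 = 8 bars.
8 (basic form) + 2 (extra statement) + 2 (internal expansion) = 12.
The elision shares a bar with the next section but does not change this unit's count.

12 measures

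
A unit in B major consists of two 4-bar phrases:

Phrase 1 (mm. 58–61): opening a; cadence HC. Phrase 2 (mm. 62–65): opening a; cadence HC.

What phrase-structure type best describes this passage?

repeated phrase

Both phrases have the same opening (a) and the same cadence (half cadence): the second is a restatement, not a consequent, so this is a repeated phrase rather than a period.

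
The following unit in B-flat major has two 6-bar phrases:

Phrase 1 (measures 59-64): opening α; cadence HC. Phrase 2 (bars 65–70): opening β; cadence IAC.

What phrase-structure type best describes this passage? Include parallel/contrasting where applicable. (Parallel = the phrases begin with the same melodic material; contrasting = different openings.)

Phrase 1 ends with a half cadence (weaker) and phrase 2 with an imperfect authentic cadence (stronger): antecedent + consequent = a period.
The two phrases open with different material (α / β), so the period is contrasting.

contrasting period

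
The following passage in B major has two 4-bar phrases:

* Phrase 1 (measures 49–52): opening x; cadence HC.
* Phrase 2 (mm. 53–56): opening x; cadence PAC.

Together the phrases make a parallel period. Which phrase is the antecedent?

The phrase ending with the weaker cadence (half cadence) is the antecedent; the one ending more conclusively (perfect authentic cadence) is the consequent. The antecedent is phrase 1.

phrase 1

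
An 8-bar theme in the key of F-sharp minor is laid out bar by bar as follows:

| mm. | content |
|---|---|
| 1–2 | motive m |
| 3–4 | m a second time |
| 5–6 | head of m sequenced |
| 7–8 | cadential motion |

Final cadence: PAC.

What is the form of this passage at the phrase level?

sentence

Basic idea (measures 1–2) + its repetition (mm. 3–4) form the presentation; fragmentation and cadence (mm. 5–8) form the continuation — the 8-bar whole is a sentence.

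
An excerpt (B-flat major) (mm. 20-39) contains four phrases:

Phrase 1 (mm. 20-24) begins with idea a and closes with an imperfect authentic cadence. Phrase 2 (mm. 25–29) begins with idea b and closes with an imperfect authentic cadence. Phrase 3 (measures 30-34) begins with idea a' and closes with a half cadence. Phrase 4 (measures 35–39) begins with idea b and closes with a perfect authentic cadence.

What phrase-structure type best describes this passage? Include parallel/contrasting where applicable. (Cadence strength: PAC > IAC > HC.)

parallel double period

Four phrases in two halves: the first half (bars 20–29) ends with an imperfect authentic cadence, the second (bars 30-39) with a perfect authentic cadence — a large antecedent–consequent pair, i.e. a double period.
Phrase 3 begins with the same material as phrase 1, making it parallel.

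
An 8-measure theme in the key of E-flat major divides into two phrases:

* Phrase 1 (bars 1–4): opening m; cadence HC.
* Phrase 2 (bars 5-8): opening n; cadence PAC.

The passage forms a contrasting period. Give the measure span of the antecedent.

The phrase ending with the weaker cadence (half cadence) is the antecedent; the one ending more conclusively (perfect authentic cadence) is the consequent. The antecedent is measures 1–4.

measures 1–4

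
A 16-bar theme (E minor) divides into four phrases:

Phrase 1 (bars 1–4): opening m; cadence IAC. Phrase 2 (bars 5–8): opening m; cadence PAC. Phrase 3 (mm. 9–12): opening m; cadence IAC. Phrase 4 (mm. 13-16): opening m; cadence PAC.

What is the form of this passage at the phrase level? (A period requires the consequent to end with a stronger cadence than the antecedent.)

The cadence pattern IAC–PAC–IAC–PAC is weak–strong twice, and phrases 3–4 restate phrases 1–2: a period heard twice, not a double period (which would end weakly at phrase 2).

repeated period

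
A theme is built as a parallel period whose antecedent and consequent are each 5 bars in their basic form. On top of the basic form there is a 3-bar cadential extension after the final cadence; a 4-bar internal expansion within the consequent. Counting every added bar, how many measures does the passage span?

17 measures

Basic parallel period: 5 + 5 = 10 bars.
10 (basic form) + 3 (cadential extension) + 4 (internal expansion) = 17.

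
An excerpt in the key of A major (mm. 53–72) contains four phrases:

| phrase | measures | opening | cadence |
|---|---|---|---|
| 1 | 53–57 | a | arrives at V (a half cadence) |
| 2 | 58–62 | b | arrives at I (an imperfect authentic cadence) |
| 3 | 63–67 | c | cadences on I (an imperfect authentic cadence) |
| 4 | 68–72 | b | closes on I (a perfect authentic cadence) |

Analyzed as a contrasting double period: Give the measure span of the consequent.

measures 63–72

In a double period the four phrases pair into a large antecedent (phrases 1–2, ending imperfect authentic cadence) and a large consequent (phrases 3–4, ending perfect authentic cadence). The consequent spans mm. 63–72.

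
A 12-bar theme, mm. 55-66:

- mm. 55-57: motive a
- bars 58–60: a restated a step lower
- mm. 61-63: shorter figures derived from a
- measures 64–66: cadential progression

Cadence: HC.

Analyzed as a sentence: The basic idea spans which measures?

measures 55–57

The presentation of a sentence is the basic idea (bars 55–57) plus its repetition (mm. 58–60); the basic idea is therefore bars 55–57.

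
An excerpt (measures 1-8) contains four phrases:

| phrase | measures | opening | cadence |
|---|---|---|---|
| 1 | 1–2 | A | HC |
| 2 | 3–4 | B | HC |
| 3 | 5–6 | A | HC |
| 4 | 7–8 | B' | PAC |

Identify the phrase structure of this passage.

Four phrases in two halves: the first half (mm. 1–4) ends with a half cadence, the second (mm. 5–8) with a perfect authentic cadence — a large antecedent–consequent pair, i.e. a double period.
Phrase 3 begins with the same material as phrase 1, making it parallel.

parallel double period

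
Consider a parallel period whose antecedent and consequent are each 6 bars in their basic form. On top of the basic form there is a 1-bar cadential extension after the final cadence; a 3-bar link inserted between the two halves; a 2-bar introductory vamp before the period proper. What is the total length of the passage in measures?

18 measures

Basic parallel period: 6 + 6 = 12 bars.
12 (basic form) + 1 (cadential extension) + 3 (link) + 2 (introduction) = 18.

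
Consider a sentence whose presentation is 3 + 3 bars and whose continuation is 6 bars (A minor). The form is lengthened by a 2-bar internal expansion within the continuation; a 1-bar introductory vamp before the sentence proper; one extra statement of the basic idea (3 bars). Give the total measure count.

Basic sentence: 3 + 3 + 6 = 12 bars.
12 (basic form) + 2 (internal expansion) + 1 (introduction) + 3 (extra statement) = 18.

18 measures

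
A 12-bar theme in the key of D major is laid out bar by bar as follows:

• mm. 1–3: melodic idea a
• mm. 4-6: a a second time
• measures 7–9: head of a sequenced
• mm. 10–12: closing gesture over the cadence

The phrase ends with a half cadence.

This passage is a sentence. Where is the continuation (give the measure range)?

After the presentation (bars 1-6), the continuation covers the fragmentation through the cadence: measures 7–12.

measures 7–12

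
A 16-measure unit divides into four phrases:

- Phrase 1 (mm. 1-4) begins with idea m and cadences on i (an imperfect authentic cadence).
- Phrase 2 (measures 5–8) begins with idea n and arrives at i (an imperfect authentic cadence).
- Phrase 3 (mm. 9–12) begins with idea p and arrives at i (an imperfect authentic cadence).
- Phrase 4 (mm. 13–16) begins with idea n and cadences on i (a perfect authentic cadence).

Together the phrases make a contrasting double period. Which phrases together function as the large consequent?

phrases 3 and 4

In a double period the first pair of phrases (ending imperfect authentic cadence) is the large antecedent and the second pair (ending perfect authentic cadence) is the large consequent; the consequent is phrases 3 and 4.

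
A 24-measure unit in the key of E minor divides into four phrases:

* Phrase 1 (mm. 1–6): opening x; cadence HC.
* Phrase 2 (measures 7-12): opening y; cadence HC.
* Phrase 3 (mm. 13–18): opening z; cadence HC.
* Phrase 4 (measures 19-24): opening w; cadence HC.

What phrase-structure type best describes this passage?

Phrase 4 ends with a half cadence, no stronger than phrase 2's half cadence, so the four phrases do not form a double period; nor do phrases 3–4 duplicate 1–2, so it is not a repeated period. With no phrase reaching a conclusive cadence, the passage is a phrase group.

phrase group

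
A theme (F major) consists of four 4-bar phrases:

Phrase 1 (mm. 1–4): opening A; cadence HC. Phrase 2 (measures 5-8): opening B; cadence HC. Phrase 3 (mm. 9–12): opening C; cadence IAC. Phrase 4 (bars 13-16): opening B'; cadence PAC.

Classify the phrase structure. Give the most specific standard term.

contrasting double period

Four phrases in two halves: the first half (bars 1-8) ends with a half cadence, the second (mm. 9-16) with a perfect authentic cadence — a large antecedent–consequent pair, i.e. a double period.
Phrase 3 begins with different material from phrase 1, making it contrasting.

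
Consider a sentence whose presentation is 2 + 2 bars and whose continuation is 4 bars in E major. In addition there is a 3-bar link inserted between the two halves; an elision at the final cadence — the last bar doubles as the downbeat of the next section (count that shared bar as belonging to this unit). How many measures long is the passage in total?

Basic sentence: 2 + 2 + 4 = 8 bars.
8 (basic form) + 3 (link) = 11.
The elision shares a bar with the next section but does not change this unit's count.

11 measures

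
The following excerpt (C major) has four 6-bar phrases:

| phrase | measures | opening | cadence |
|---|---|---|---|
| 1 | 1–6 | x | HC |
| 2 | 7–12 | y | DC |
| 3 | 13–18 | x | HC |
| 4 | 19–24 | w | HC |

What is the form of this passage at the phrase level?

Phrase 4 ends with a half cadence, no stronger than phrase 2's deceptive cadence, so the four phrases do not form a double period; nor do phrases 3–4 duplicate 1–2, so it is not a repeated period. With no phrase reaching a conclusive cadence, the passage is a phrase group.

phrase group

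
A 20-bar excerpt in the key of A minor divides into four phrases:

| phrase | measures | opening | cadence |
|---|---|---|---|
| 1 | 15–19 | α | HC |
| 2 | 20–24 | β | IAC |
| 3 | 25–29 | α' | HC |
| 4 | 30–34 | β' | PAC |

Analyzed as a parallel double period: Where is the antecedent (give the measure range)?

In a double period the four phrases pair into a large antecedent (phrases 1–2, ending imperfect authentic cadence) and a large consequent (phrases 3–4, ending perfect authentic cadence). The antecedent spans mm. 15–24.

measures 15–24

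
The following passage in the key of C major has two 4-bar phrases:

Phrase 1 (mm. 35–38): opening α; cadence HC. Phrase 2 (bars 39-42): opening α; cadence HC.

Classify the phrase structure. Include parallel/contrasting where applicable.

Both phrases have the same opening (α) and the same cadence (half cadence): the second is a restatement, not a consequent, so this is a repeated phrase rather than a period.

repeated phrase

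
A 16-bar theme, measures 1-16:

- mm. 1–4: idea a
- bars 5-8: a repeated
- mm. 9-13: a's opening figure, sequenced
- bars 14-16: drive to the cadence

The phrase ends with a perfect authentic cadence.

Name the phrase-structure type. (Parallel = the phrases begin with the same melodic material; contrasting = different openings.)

sentence

Basic idea (bars 1–4) + its repetition (bars 5–8) form the presentation; fragmentation and cadence (measures 9-16) form the continuation — the 16-bar whole is a sentence.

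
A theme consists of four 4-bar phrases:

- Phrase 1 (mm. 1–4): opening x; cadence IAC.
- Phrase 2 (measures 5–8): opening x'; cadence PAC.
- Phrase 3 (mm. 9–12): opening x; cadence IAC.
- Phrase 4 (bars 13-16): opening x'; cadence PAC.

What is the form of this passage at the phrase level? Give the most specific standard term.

repeated period

The cadence pattern IAC–PAC–IAC–PAC is weak–strong twice, and phrases 3–4 restate phrases 1–2: a period heard twice, not a double period (which would end weakly at phrase 2).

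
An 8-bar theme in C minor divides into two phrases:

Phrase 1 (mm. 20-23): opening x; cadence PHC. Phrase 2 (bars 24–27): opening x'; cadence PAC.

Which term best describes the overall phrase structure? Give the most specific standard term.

Phrase 1 ends with a Phrygian half cadence (weaker) and phrase 2 with a perfect authentic cadence (stronger): antecedent + consequent = a period.
The two phrases open with the same material (x / x'), so the period is parallel.

parallel period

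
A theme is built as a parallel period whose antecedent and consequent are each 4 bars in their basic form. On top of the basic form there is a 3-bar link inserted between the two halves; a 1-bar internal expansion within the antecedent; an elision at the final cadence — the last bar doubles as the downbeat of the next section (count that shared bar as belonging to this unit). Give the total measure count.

Basic parallel period: 4 + 4 = 8 bars.
8 (basic form) + 3 (link) + 1 (internal expansion) = 12.
The elision shares a bar with the next section but does not change this unit's count.

12 measures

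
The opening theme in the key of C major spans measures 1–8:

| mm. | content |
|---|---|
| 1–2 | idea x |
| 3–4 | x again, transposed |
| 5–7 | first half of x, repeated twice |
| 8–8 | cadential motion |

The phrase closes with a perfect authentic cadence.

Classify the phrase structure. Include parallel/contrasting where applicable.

Basic idea (bars 1–2) + its repetition (bars 3–4) form the presentation; fragmentation and cadence (mm. 5–8) form the continuation — the 8-bar whole is a sentence.

sentence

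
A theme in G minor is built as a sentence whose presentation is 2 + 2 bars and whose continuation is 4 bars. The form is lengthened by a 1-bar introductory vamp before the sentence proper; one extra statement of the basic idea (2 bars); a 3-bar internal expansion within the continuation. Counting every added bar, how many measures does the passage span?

14 measures

Basic sentence: 2 + 2 + 4 = 8 bars.
8 (basic form) + 1 (introduction) + 2 (extra statement) + 3 (internal expansion) = 14.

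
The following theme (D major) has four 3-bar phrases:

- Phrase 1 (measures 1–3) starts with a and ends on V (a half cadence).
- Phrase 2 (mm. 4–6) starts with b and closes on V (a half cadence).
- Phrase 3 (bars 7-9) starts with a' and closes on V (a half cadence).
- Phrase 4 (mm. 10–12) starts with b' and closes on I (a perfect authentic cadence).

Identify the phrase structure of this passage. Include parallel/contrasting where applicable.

Four phrases in two halves: the first half (bars 1-6) ends with a half cadence, the second (mm. 7–12) with a perfect authentic cadence — a large antecedent–consequent pair, i.e. a double period.
Phrase 3 begins with the same material as phrase 1, making it parallel.

parallel double period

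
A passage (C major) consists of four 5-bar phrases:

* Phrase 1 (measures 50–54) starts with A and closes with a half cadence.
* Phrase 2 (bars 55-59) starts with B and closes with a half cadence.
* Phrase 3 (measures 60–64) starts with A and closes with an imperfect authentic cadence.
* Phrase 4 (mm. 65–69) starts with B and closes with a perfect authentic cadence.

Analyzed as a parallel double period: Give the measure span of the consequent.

measures 60–69

In a double period the four phrases pair into a large antecedent (phrases 1–2, ending half cadence) and a large consequent (phrases 3–4, ending perfect authentic cadence). The consequent spans mm. 60–69.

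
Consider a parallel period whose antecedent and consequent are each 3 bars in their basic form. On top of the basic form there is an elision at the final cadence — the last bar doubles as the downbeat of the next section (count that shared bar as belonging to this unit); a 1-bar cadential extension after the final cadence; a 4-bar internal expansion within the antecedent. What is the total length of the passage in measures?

Basic parallel period: 3 + 3 = 6 bars.
6 (basic form) + 1 (cadential extension) + 4 (internal expansion) = 11.
The elision shares a bar with the next section but does not change this unit's count.

11 measures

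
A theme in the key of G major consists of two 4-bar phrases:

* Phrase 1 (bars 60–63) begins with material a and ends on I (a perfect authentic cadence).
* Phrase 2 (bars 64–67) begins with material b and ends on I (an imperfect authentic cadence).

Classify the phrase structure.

phrase group

The second phrase closes with an imperfect authentic cadence, which is not stronger than the first phrase's perfect authentic cadence; without a weak→strong cadential pair there is no antecedent–consequent relationship, so this is a phrase group rather than a period.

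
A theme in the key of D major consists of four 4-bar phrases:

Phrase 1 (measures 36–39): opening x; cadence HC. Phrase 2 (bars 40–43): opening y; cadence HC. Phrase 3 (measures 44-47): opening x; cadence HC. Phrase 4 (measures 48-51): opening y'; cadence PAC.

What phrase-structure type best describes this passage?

parallel double period

Four phrases in two halves: the first half (mm. 36-43) ends with a half cadence, the second (measures 44–51) with a perfect authentic cadence — a large antecedent–consequent pair, i.e. a double period.
Phrase 3 begins with the same material as phrase 1, making it parallel.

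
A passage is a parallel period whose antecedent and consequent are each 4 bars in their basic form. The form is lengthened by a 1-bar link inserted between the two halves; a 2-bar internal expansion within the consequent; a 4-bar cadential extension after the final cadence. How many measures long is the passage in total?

Basic parallel period: 4 + 4 = 8 bars.
8 (basic form) + 1 (link) + 2 (internal expansion) + 4 (cadential extension) = 15.

15 measures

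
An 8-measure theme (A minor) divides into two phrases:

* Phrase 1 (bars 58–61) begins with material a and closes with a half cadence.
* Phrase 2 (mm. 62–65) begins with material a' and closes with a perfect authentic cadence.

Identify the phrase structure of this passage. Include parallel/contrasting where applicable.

parallel period

Phrase 1 ends with a half cadence (weaker) and phrase 2 with a perfect authentic cadence (stronger): antecedent + consequent = a period.
The two phrases open with the same material (a / a'), so the period is parallel.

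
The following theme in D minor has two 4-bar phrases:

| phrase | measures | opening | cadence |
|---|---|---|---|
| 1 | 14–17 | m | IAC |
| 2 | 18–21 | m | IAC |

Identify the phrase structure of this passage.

repeated phrase

Both phrases have the same opening (m) and the same cadence (imperfect authentic cadence): the second is a restatement, not a consequent, so this is a repeated phrase rather than a period.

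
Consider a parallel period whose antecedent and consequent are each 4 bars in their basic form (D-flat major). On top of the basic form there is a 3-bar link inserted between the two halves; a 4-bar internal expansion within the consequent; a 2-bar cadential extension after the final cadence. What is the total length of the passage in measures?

17 measures

Basic parallel period: 4 + 4 = 8 bars.
8 (basic form) + 3 (link) + 4 (internal expansion) + 2 (cadential extension) = 17.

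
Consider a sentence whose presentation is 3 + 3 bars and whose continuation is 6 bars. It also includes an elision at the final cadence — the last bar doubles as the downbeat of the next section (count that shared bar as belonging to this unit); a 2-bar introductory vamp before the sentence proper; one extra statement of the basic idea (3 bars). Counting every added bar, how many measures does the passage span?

Basic sentence: 3 + 3 + 6 = 12 bars.
12 (basic form) + 2 (introduction) + 3 (extra statement) = 17.
The elision shares a bar with the next section but does not change this unit's count.

17 measures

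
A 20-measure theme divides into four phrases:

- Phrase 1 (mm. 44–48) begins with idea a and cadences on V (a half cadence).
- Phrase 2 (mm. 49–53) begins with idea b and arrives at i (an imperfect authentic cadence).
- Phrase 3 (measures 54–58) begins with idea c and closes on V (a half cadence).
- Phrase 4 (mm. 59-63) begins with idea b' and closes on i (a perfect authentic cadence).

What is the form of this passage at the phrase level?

contrasting double period

Four phrases in two halves: the first half (bars 44-53) ends with an imperfect authentic cadence, the second (mm. 54–63) with a perfect authentic cadence — a large antecedent–consequent pair, i.e. a double period.
Phrase 3 begins with different material from phrase 1, making it contrasting.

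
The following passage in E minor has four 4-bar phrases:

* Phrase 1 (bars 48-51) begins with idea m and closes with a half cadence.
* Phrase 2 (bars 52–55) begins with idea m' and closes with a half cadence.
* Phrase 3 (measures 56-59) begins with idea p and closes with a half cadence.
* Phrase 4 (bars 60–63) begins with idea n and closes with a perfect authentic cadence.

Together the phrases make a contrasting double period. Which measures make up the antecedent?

In a double period the first pair of phrases (ending half cadence) is the large antecedent and the second pair (ending perfect authentic cadence) is the large consequent; the antecedent is measures 48–55.

measures 48–55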